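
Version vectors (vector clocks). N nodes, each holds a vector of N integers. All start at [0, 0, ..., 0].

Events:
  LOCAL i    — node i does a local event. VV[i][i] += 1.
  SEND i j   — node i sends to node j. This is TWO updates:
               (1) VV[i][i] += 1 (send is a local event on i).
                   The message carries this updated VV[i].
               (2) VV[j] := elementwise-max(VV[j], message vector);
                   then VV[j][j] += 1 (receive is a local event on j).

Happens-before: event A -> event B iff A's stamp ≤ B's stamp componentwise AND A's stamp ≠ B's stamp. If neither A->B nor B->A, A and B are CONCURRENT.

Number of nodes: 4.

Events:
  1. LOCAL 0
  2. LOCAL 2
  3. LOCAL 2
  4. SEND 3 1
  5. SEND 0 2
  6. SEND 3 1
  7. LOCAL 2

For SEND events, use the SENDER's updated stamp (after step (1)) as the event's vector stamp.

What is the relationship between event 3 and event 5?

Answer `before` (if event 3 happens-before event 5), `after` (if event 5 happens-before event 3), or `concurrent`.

Initial: VV[0]=[0, 0, 0, 0]
Initial: VV[1]=[0, 0, 0, 0]
Initial: VV[2]=[0, 0, 0, 0]
Initial: VV[3]=[0, 0, 0, 0]
Event 1: LOCAL 0: VV[0][0]++ -> VV[0]=[1, 0, 0, 0]
Event 2: LOCAL 2: VV[2][2]++ -> VV[2]=[0, 0, 1, 0]
Event 3: LOCAL 2: VV[2][2]++ -> VV[2]=[0, 0, 2, 0]
Event 4: SEND 3->1: VV[3][3]++ -> VV[3]=[0, 0, 0, 1], msg_vec=[0, 0, 0, 1]; VV[1]=max(VV[1],msg_vec) then VV[1][1]++ -> VV[1]=[0, 1, 0, 1]
Event 5: SEND 0->2: VV[0][0]++ -> VV[0]=[2, 0, 0, 0], msg_vec=[2, 0, 0, 0]; VV[2]=max(VV[2],msg_vec) then VV[2][2]++ -> VV[2]=[2, 0, 3, 0]
Event 6: SEND 3->1: VV[3][3]++ -> VV[3]=[0, 0, 0, 2], msg_vec=[0, 0, 0, 2]; VV[1]=max(VV[1],msg_vec) then VV[1][1]++ -> VV[1]=[0, 2, 0, 2]
Event 7: LOCAL 2: VV[2][2]++ -> VV[2]=[2, 0, 4, 0]
Event 3 stamp: [0, 0, 2, 0]
Event 5 stamp: [2, 0, 0, 0]
[0, 0, 2, 0] <= [2, 0, 0, 0]? False
[2, 0, 0, 0] <= [0, 0, 2, 0]? False
Relation: concurrent

Answer: concurrent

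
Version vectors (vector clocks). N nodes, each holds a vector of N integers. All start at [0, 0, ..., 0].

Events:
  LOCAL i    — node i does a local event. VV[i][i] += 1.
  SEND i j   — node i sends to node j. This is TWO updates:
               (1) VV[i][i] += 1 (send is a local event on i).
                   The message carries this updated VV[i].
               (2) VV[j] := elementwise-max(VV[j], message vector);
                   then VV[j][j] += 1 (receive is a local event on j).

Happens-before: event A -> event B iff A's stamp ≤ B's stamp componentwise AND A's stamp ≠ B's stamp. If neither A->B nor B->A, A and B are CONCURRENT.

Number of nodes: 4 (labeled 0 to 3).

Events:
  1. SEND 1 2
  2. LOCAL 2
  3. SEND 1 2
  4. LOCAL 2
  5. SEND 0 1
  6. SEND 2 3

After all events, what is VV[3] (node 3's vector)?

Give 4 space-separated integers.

Answer: 0 2 5 1

Derivation:
Initial: VV[0]=[0, 0, 0, 0]
Initial: VV[1]=[0, 0, 0, 0]
Initial: VV[2]=[0, 0, 0, 0]
Initial: VV[3]=[0, 0, 0, 0]
Event 1: SEND 1->2: VV[1][1]++ -> VV[1]=[0, 1, 0, 0], msg_vec=[0, 1, 0, 0]; VV[2]=max(VV[2],msg_vec) then VV[2][2]++ -> VV[2]=[0, 1, 1, 0]
Event 2: LOCAL 2: VV[2][2]++ -> VV[2]=[0, 1, 2, 0]
Event 3: SEND 1->2: VV[1][1]++ -> VV[1]=[0, 2, 0, 0], msg_vec=[0, 2, 0, 0]; VV[2]=max(VV[2],msg_vec) then VV[2][2]++ -> VV[2]=[0, 2, 3, 0]
Event 4: LOCAL 2: VV[2][2]++ -> VV[2]=[0, 2, 4, 0]
Event 5: SEND 0->1: VV[0][0]++ -> VV[0]=[1, 0, 0, 0], msg_vec=[1, 0, 0, 0]; VV[1]=max(VV[1],msg_vec) then VV[1][1]++ -> VV[1]=[1, 3, 0, 0]
Event 6: SEND 2->3: VV[2][2]++ -> VV[2]=[0, 2, 5, 0], msg_vec=[0, 2, 5, 0]; VV[3]=max(VV[3],msg_vec) then VV[3][3]++ -> VV[3]=[0, 2, 5, 1]
Final vectors: VV[0]=[1, 0, 0, 0]; VV[1]=[1, 3, 0, 0]; VV[2]=[0, 2, 5, 0]; VV[3]=[0, 2, 5, 1]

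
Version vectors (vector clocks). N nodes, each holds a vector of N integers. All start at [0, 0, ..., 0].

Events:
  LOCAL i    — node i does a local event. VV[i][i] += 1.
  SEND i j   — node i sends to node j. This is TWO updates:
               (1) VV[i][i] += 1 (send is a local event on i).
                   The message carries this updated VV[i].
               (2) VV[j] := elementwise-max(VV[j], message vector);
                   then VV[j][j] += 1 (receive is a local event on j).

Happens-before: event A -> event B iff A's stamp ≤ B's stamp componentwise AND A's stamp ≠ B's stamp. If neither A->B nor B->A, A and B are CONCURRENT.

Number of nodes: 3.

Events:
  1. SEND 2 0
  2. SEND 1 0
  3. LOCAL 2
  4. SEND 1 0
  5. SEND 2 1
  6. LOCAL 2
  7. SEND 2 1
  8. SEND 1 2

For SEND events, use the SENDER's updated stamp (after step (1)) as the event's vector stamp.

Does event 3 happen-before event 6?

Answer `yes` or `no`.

Initial: VV[0]=[0, 0, 0]
Initial: VV[1]=[0, 0, 0]
Initial: VV[2]=[0, 0, 0]
Event 1: SEND 2->0: VV[2][2]++ -> VV[2]=[0, 0, 1], msg_vec=[0, 0, 1]; VV[0]=max(VV[0],msg_vec) then VV[0][0]++ -> VV[0]=[1, 0, 1]
Event 2: SEND 1->0: VV[1][1]++ -> VV[1]=[0, 1, 0], msg_vec=[0, 1, 0]; VV[0]=max(VV[0],msg_vec) then VV[0][0]++ -> VV[0]=[2, 1, 1]
Event 3: LOCAL 2: VV[2][2]++ -> VV[2]=[0, 0, 2]
Event 4: SEND 1->0: VV[1][1]++ -> VV[1]=[0, 2, 0], msg_vec=[0, 2, 0]; VV[0]=max(VV[0],msg_vec) then VV[0][0]++ -> VV[0]=[3, 2, 1]
Event 5: SEND 2->1: VV[2][2]++ -> VV[2]=[0, 0, 3], msg_vec=[0, 0, 3]; VV[1]=max(VV[1],msg_vec) then VV[1][1]++ -> VV[1]=[0, 3, 3]
Event 6: LOCAL 2: VV[2][2]++ -> VV[2]=[0, 0, 4]
Event 7: SEND 2->1: VV[2][2]++ -> VV[2]=[0, 0, 5], msg_vec=[0, 0, 5]; VV[1]=max(VV[1],msg_vec) then VV[1][1]++ -> VV[1]=[0, 4, 5]
Event 8: SEND 1->2: VV[1][1]++ -> VV[1]=[0, 5, 5], msg_vec=[0, 5, 5]; VV[2]=max(VV[2],msg_vec) then VV[2][2]++ -> VV[2]=[0, 5, 6]
Event 3 stamp: [0, 0, 2]
Event 6 stamp: [0, 0, 4]
[0, 0, 2] <= [0, 0, 4]? True. Equal? False. Happens-before: True

Answer: yes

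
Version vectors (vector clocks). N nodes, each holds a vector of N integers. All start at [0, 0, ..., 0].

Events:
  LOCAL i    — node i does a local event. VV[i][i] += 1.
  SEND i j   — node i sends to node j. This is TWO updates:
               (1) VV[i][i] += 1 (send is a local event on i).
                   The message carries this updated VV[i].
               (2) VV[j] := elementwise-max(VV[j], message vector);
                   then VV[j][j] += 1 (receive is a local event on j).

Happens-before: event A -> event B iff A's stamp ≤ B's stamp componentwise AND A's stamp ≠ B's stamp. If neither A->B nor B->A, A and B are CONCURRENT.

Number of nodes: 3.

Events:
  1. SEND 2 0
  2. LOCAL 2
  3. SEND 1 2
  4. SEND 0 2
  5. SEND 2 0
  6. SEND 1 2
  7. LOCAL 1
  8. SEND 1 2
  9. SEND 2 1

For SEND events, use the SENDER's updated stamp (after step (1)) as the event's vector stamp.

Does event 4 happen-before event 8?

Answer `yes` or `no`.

Answer: no

Derivation:
Initial: VV[0]=[0, 0, 0]
Initial: VV[1]=[0, 0, 0]
Initial: VV[2]=[0, 0, 0]
Event 1: SEND 2->0: VV[2][2]++ -> VV[2]=[0, 0, 1], msg_vec=[0, 0, 1]; VV[0]=max(VV[0],msg_vec) then VV[0][0]++ -> VV[0]=[1, 0, 1]
Event 2: LOCAL 2: VV[2][2]++ -> VV[2]=[0, 0, 2]
Event 3: SEND 1->2: VV[1][1]++ -> VV[1]=[0, 1, 0], msg_vec=[0, 1, 0]; VV[2]=max(VV[2],msg_vec) then VV[2][2]++ -> VV[2]=[0, 1, 3]
Event 4: SEND 0->2: VV[0][0]++ -> VV[0]=[2, 0, 1], msg_vec=[2, 0, 1]; VV[2]=max(VV[2],msg_vec) then VV[2][2]++ -> VV[2]=[2, 1, 4]
Event 5: SEND 2->0: VV[2][2]++ -> VV[2]=[2, 1, 5], msg_vec=[2, 1, 5]; VV[0]=max(VV[0],msg_vec) then VV[0][0]++ -> VV[0]=[3, 1, 5]
Event 6: SEND 1->2: VV[1][1]++ -> VV[1]=[0, 2, 0], msg_vec=[0, 2, 0]; VV[2]=max(VV[2],msg_vec) then VV[2][2]++ -> VV[2]=[2, 2, 6]
Event 7: LOCAL 1: VV[1][1]++ -> VV[1]=[0, 3, 0]
Event 8: SEND 1->2: VV[1][1]++ -> VV[1]=[0, 4, 0], msg_vec=[0, 4, 0]; VV[2]=max(VV[2],msg_vec) then VV[2][2]++ -> VV[2]=[2, 4, 7]
Event 9: SEND 2->1: VV[2][2]++ -> VV[2]=[2, 4, 8], msg_vec=[2, 4, 8]; VV[1]=max(VV[1],msg_vec) then VV[1][1]++ -> VV[1]=[2, 5, 8]
Event 4 stamp: [2, 0, 1]
Event 8 stamp: [0, 4, 0]
[2, 0, 1] <= [0, 4, 0]? False. Equal? False. Happens-before: False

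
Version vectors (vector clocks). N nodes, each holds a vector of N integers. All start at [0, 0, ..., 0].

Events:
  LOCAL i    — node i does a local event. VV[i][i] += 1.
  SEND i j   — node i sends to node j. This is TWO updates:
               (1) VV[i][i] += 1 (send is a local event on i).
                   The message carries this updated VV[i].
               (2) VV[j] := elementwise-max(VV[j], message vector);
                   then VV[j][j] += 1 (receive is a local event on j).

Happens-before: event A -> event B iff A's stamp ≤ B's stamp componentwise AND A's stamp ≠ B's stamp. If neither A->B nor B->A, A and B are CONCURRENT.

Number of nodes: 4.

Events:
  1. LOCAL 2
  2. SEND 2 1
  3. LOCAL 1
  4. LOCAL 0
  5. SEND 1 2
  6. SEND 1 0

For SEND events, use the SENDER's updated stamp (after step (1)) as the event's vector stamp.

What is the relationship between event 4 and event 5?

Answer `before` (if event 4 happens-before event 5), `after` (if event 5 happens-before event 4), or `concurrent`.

Initial: VV[0]=[0, 0, 0, 0]
Initial: VV[1]=[0, 0, 0, 0]
Initial: VV[2]=[0, 0, 0, 0]
Initial: VV[3]=[0, 0, 0, 0]
Event 1: LOCAL 2: VV[2][2]++ -> VV[2]=[0, 0, 1, 0]
Event 2: SEND 2->1: VV[2][2]++ -> VV[2]=[0, 0, 2, 0], msg_vec=[0, 0, 2, 0]; VV[1]=max(VV[1],msg_vec) then VV[1][1]++ -> VV[1]=[0, 1, 2, 0]
Event 3: LOCAL 1: VV[1][1]++ -> VV[1]=[0, 2, 2, 0]
Event 4: LOCAL 0: VV[0][0]++ -> VV[0]=[1, 0, 0, 0]
Event 5: SEND 1->2: VV[1][1]++ -> VV[1]=[0, 3, 2, 0], msg_vec=[0, 3, 2, 0]; VV[2]=max(VV[2],msg_vec) then VV[2][2]++ -> VV[2]=[0, 3, 3, 0]
Event 6: SEND 1->0: VV[1][1]++ -> VV[1]=[0, 4, 2, 0], msg_vec=[0, 4, 2, 0]; VV[0]=max(VV[0],msg_vec) then VV[0][0]++ -> VV[0]=[2, 4, 2, 0]
Event 4 stamp: [1, 0, 0, 0]
Event 5 stamp: [0, 3, 2, 0]
[1, 0, 0, 0] <= [0, 3, 2, 0]? False
[0, 3, 2, 0] <= [1, 0, 0, 0]? False
Relation: concurrent

Answer: concurrent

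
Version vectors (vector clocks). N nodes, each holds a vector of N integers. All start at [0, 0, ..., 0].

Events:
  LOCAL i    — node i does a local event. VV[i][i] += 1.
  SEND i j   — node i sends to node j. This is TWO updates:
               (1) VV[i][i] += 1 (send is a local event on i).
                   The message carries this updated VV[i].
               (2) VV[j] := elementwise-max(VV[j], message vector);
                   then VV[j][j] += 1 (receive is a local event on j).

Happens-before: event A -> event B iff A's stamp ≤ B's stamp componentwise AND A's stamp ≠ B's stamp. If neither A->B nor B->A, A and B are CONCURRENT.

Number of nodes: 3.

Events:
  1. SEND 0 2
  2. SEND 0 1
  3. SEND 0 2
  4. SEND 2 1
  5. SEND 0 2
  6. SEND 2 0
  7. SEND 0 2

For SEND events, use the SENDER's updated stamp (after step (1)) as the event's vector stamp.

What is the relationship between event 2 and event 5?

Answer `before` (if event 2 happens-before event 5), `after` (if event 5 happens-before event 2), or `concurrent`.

Initial: VV[0]=[0, 0, 0]
Initial: VV[1]=[0, 0, 0]
Initial: VV[2]=[0, 0, 0]
Event 1: SEND 0->2: VV[0][0]++ -> VV[0]=[1, 0, 0], msg_vec=[1, 0, 0]; VV[2]=max(VV[2],msg_vec) then VV[2][2]++ -> VV[2]=[1, 0, 1]
Event 2: SEND 0->1: VV[0][0]++ -> VV[0]=[2, 0, 0], msg_vec=[2, 0, 0]; VV[1]=max(VV[1],msg_vec) then VV[1][1]++ -> VV[1]=[2, 1, 0]
Event 3: SEND 0->2: VV[0][0]++ -> VV[0]=[3, 0, 0], msg_vec=[3, 0, 0]; VV[2]=max(VV[2],msg_vec) then VV[2][2]++ -> VV[2]=[3, 0, 2]
Event 4: SEND 2->1: VV[2][2]++ -> VV[2]=[3, 0, 3], msg_vec=[3, 0, 3]; VV[1]=max(VV[1],msg_vec) then VV[1][1]++ -> VV[1]=[3, 2, 3]
Event 5: SEND 0->2: VV[0][0]++ -> VV[0]=[4, 0, 0], msg_vec=[4, 0, 0]; VV[2]=max(VV[2],msg_vec) then VV[2][2]++ -> VV[2]=[4, 0, 4]
Event 6: SEND 2->0: VV[2][2]++ -> VV[2]=[4, 0, 5], msg_vec=[4, 0, 5]; VV[0]=max(VV[0],msg_vec) then VV[0][0]++ -> VV[0]=[5, 0, 5]
Event 7: SEND 0->2: VV[0][0]++ -> VV[0]=[6, 0, 5], msg_vec=[6, 0, 5]; VV[2]=max(VV[2],msg_vec) then VV[2][2]++ -> VV[2]=[6, 0, 6]
Event 2 stamp: [2, 0, 0]
Event 5 stamp: [4, 0, 0]
[2, 0, 0] <= [4, 0, 0]? True
[4, 0, 0] <= [2, 0, 0]? False
Relation: before

Answer: before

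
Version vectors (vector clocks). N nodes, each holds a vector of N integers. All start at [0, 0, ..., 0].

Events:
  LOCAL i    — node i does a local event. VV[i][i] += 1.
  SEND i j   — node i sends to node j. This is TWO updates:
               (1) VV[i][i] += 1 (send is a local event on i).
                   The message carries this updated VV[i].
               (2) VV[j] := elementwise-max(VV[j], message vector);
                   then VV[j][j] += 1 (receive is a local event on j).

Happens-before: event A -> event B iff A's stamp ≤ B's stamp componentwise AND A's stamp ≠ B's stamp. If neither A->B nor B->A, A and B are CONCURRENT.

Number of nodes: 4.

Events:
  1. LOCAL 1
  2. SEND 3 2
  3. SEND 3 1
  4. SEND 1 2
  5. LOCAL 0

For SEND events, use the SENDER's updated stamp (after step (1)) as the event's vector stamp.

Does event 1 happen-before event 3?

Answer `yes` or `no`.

Initial: VV[0]=[0, 0, 0, 0]
Initial: VV[1]=[0, 0, 0, 0]
Initial: VV[2]=[0, 0, 0, 0]
Initial: VV[3]=[0, 0, 0, 0]
Event 1: LOCAL 1: VV[1][1]++ -> VV[1]=[0, 1, 0, 0]
Event 2: SEND 3->2: VV[3][3]++ -> VV[3]=[0, 0, 0, 1], msg_vec=[0, 0, 0, 1]; VV[2]=max(VV[2],msg_vec) then VV[2][2]++ -> VV[2]=[0, 0, 1, 1]
Event 3: SEND 3->1: VV[3][3]++ -> VV[3]=[0, 0, 0, 2], msg_vec=[0, 0, 0, 2]; VV[1]=max(VV[1],msg_vec) then VV[1][1]++ -> VV[1]=[0, 2, 0, 2]
Event 4: SEND 1->2: VV[1][1]++ -> VV[1]=[0, 3, 0, 2], msg_vec=[0, 3, 0, 2]; VV[2]=max(VV[2],msg_vec) then VV[2][2]++ -> VV[2]=[0, 3, 2, 2]
Event 5: LOCAL 0: VV[0][0]++ -> VV[0]=[1, 0, 0, 0]
Event 1 stamp: [0, 1, 0, 0]
Event 3 stamp: [0, 0, 0, 2]
[0, 1, 0, 0] <= [0, 0, 0, 2]? False. Equal? False. Happens-before: False

Answer: no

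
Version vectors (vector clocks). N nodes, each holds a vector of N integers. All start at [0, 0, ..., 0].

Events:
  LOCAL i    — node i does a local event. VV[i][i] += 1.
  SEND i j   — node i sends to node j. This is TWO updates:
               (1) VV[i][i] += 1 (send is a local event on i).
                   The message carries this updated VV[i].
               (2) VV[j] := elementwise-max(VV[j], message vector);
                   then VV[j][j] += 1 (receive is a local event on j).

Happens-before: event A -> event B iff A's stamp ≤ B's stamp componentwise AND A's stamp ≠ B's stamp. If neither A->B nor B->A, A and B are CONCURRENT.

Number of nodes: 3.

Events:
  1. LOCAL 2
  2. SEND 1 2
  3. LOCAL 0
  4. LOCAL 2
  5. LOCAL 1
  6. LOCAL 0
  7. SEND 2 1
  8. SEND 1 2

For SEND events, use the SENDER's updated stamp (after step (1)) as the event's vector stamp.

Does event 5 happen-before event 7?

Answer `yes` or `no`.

Initial: VV[0]=[0, 0, 0]
Initial: VV[1]=[0, 0, 0]
Initial: VV[2]=[0, 0, 0]
Event 1: LOCAL 2: VV[2][2]++ -> VV[2]=[0, 0, 1]
Event 2: SEND 1->2: VV[1][1]++ -> VV[1]=[0, 1, 0], msg_vec=[0, 1, 0]; VV[2]=max(VV[2],msg_vec) then VV[2][2]++ -> VV[2]=[0, 1, 2]
Event 3: LOCAL 0: VV[0][0]++ -> VV[0]=[1, 0, 0]
Event 4: LOCAL 2: VV[2][2]++ -> VV[2]=[0, 1, 3]
Event 5: LOCAL 1: VV[1][1]++ -> VV[1]=[0, 2, 0]
Event 6: LOCAL 0: VV[0][0]++ -> VV[0]=[2, 0, 0]
Event 7: SEND 2->1: VV[2][2]++ -> VV[2]=[0, 1, 4], msg_vec=[0, 1, 4]; VV[1]=max(VV[1],msg_vec) then VV[1][1]++ -> VV[1]=[0, 3, 4]
Event 8: SEND 1->2: VV[1][1]++ -> VV[1]=[0, 4, 4], msg_vec=[0, 4, 4]; VV[2]=max(VV[2],msg_vec) then VV[2][2]++ -> VV[2]=[0, 4, 5]
Event 5 stamp: [0, 2, 0]
Event 7 stamp: [0, 1, 4]
[0, 2, 0] <= [0, 1, 4]? False. Equal? False. Happens-before: False

Answer: no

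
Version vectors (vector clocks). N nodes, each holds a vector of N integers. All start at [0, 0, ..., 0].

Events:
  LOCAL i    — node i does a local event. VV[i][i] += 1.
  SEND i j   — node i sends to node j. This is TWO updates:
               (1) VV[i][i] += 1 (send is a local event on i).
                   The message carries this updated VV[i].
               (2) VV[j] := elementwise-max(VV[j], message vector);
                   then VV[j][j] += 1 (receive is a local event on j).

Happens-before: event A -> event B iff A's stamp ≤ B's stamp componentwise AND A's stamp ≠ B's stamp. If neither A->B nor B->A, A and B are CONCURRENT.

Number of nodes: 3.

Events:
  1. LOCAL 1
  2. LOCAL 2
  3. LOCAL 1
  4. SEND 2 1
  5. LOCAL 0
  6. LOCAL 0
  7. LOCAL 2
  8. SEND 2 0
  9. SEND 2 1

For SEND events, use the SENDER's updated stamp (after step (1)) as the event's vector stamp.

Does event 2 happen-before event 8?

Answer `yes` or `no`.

Answer: yes

Derivation:
Initial: VV[0]=[0, 0, 0]
Initial: VV[1]=[0, 0, 0]
Initial: VV[2]=[0, 0, 0]
Event 1: LOCAL 1: VV[1][1]++ -> VV[1]=[0, 1, 0]
Event 2: LOCAL 2: VV[2][2]++ -> VV[2]=[0, 0, 1]
Event 3: LOCAL 1: VV[1][1]++ -> VV[1]=[0, 2, 0]
Event 4: SEND 2->1: VV[2][2]++ -> VV[2]=[0, 0, 2], msg_vec=[0, 0, 2]; VV[1]=max(VV[1],msg_vec) then VV[1][1]++ -> VV[1]=[0, 3, 2]
Event 5: LOCAL 0: VV[0][0]++ -> VV[0]=[1, 0, 0]
Event 6: LOCAL 0: VV[0][0]++ -> VV[0]=[2, 0, 0]
Event 7: LOCAL 2: VV[2][2]++ -> VV[2]=[0, 0, 3]
Event 8: SEND 2->0: VV[2][2]++ -> VV[2]=[0, 0, 4], msg_vec=[0, 0, 4]; VV[0]=max(VV[0],msg_vec) then VV[0][0]++ -> VV[0]=[3, 0, 4]
Event 9: SEND 2->1: VV[2][2]++ -> VV[2]=[0, 0, 5], msg_vec=[0, 0, 5]; VV[1]=max(VV[1],msg_vec) then VV[1][1]++ -> VV[1]=[0, 4, 5]
Event 2 stamp: [0, 0, 1]
Event 8 stamp: [0, 0, 4]
[0, 0, 1] <= [0, 0, 4]? True. Equal? False. Happens-before: True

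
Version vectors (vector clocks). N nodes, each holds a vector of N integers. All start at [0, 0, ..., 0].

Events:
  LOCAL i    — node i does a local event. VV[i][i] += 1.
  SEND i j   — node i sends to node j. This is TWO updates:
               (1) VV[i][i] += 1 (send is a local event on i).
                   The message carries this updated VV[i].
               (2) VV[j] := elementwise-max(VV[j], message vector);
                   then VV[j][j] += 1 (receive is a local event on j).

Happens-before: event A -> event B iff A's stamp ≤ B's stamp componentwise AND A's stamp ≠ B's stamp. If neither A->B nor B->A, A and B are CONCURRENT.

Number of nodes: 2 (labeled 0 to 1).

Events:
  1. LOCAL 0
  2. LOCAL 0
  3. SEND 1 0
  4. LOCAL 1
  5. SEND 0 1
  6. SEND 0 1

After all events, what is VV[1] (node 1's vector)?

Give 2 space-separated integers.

Answer: 5 4

Derivation:
Initial: VV[0]=[0, 0]
Initial: VV[1]=[0, 0]
Event 1: LOCAL 0: VV[0][0]++ -> VV[0]=[1, 0]
Event 2: LOCAL 0: VV[0][0]++ -> VV[0]=[2, 0]
Event 3: SEND 1->0: VV[1][1]++ -> VV[1]=[0, 1], msg_vec=[0, 1]; VV[0]=max(VV[0],msg_vec) then VV[0][0]++ -> VV[0]=[3, 1]
Event 4: LOCAL 1: VV[1][1]++ -> VV[1]=[0, 2]
Event 5: SEND 0->1: VV[0][0]++ -> VV[0]=[4, 1], msg_vec=[4, 1]; VV[1]=max(VV[1],msg_vec) then VV[1][1]++ -> VV[1]=[4, 3]
Event 6: SEND 0->1: VV[0][0]++ -> VV[0]=[5, 1], msg_vec=[5, 1]; VV[1]=max(VV[1],msg_vec) then VV[1][1]++ -> VV[1]=[5, 4]
Final vectors: VV[0]=[5, 1]; VV[1]=[5, 4]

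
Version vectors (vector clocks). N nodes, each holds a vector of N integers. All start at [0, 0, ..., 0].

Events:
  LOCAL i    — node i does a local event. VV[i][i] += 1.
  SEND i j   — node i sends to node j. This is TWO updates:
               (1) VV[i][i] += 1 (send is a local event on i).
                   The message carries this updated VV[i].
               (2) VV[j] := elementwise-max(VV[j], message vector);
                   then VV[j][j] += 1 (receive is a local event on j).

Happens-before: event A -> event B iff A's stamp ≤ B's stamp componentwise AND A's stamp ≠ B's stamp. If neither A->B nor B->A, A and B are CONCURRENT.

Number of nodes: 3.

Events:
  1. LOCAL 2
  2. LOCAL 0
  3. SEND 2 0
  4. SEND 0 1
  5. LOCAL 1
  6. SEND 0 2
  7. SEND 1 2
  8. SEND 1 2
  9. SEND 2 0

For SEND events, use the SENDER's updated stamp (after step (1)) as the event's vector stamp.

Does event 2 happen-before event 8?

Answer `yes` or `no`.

Answer: yes

Derivation:
Initial: VV[0]=[0, 0, 0]
Initial: VV[1]=[0, 0, 0]
Initial: VV[2]=[0, 0, 0]
Event 1: LOCAL 2: VV[2][2]++ -> VV[2]=[0, 0, 1]
Event 2: LOCAL 0: VV[0][0]++ -> VV[0]=[1, 0, 0]
Event 3: SEND 2->0: VV[2][2]++ -> VV[2]=[0, 0, 2], msg_vec=[0, 0, 2]; VV[0]=max(VV[0],msg_vec) then VV[0][0]++ -> VV[0]=[2, 0, 2]
Event 4: SEND 0->1: VV[0][0]++ -> VV[0]=[3, 0, 2], msg_vec=[3, 0, 2]; VV[1]=max(VV[1],msg_vec) then VV[1][1]++ -> VV[1]=[3, 1, 2]
Event 5: LOCAL 1: VV[1][1]++ -> VV[1]=[3, 2, 2]
Event 6: SEND 0->2: VV[0][0]++ -> VV[0]=[4, 0, 2], msg_vec=[4, 0, 2]; VV[2]=max(VV[2],msg_vec) then VV[2][2]++ -> VV[2]=[4, 0, 3]
Event 7: SEND 1->2: VV[1][1]++ -> VV[1]=[3, 3, 2], msg_vec=[3, 3, 2]; VV[2]=max(VV[2],msg_vec) then VV[2][2]++ -> VV[2]=[4, 3, 4]
Event 8: SEND 1->2: VV[1][1]++ -> VV[1]=[3, 4, 2], msg_vec=[3, 4, 2]; VV[2]=max(VV[2],msg_vec) then VV[2][2]++ -> VV[2]=[4, 4, 5]
Event 9: SEND 2->0: VV[2][2]++ -> VV[2]=[4, 4, 6], msg_vec=[4, 4, 6]; VV[0]=max(VV[0],msg_vec) then VV[0][0]++ -> VV[0]=[5, 4, 6]
Event 2 stamp: [1, 0, 0]
Event 8 stamp: [3, 4, 2]
[1, 0, 0] <= [3, 4, 2]? True. Equal? False. Happens-before: True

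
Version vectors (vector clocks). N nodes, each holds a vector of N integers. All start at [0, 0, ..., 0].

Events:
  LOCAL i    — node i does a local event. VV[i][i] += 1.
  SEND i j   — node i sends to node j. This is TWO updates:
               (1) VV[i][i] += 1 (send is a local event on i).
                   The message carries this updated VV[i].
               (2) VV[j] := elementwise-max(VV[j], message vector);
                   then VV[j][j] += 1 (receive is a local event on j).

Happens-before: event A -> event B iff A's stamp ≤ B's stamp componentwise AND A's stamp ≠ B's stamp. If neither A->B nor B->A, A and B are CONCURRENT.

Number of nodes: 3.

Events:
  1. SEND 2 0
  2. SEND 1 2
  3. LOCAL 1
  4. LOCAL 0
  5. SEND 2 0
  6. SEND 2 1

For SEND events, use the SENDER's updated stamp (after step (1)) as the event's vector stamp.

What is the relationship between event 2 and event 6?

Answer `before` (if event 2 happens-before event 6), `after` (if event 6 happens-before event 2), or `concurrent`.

Answer: before

Derivation:
Initial: VV[0]=[0, 0, 0]
Initial: VV[1]=[0, 0, 0]
Initial: VV[2]=[0, 0, 0]
Event 1: SEND 2->0: VV[2][2]++ -> VV[2]=[0, 0, 1], msg_vec=[0, 0, 1]; VV[0]=max(VV[0],msg_vec) then VV[0][0]++ -> VV[0]=[1, 0, 1]
Event 2: SEND 1->2: VV[1][1]++ -> VV[1]=[0, 1, 0], msg_vec=[0, 1, 0]; VV[2]=max(VV[2],msg_vec) then VV[2][2]++ -> VV[2]=[0, 1, 2]
Event 3: LOCAL 1: VV[1][1]++ -> VV[1]=[0, 2, 0]
Event 4: LOCAL 0: VV[0][0]++ -> VV[0]=[2, 0, 1]
Event 5: SEND 2->0: VV[2][2]++ -> VV[2]=[0, 1, 3], msg_vec=[0, 1, 3]; VV[0]=max(VV[0],msg_vec) then VV[0][0]++ -> VV[0]=[3, 1, 3]
Event 6: SEND 2->1: VV[2][2]++ -> VV[2]=[0, 1, 4], msg_vec=[0, 1, 4]; VV[1]=max(VV[1],msg_vec) then VV[1][1]++ -> VV[1]=[0, 3, 4]
Event 2 stamp: [0, 1, 0]
Event 6 stamp: [0, 1, 4]
[0, 1, 0] <= [0, 1, 4]? True
[0, 1, 4] <= [0, 1, 0]? False
Relation: before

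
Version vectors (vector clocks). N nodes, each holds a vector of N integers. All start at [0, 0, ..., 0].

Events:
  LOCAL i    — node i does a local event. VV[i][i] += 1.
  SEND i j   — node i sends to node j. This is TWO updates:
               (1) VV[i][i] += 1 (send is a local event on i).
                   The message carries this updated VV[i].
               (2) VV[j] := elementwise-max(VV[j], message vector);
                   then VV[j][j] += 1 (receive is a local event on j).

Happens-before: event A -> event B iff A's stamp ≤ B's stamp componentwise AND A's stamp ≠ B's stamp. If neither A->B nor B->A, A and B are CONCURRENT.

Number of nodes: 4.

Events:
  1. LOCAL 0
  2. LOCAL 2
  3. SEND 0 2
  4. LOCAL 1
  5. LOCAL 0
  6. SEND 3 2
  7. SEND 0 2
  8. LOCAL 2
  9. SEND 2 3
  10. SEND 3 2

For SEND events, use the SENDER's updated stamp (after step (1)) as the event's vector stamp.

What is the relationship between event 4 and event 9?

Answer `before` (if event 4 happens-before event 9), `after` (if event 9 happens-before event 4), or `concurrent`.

Answer: concurrent

Derivation:
Initial: VV[0]=[0, 0, 0, 0]
Initial: VV[1]=[0, 0, 0, 0]
Initial: VV[2]=[0, 0, 0, 0]
Initial: VV[3]=[0, 0, 0, 0]
Event 1: LOCAL 0: VV[0][0]++ -> VV[0]=[1, 0, 0, 0]
Event 2: LOCAL 2: VV[2][2]++ -> VV[2]=[0, 0, 1, 0]
Event 3: SEND 0->2: VV[0][0]++ -> VV[0]=[2, 0, 0, 0], msg_vec=[2, 0, 0, 0]; VV[2]=max(VV[2],msg_vec) then VV[2][2]++ -> VV[2]=[2, 0, 2, 0]
Event 4: LOCAL 1: VV[1][1]++ -> VV[1]=[0, 1, 0, 0]
Event 5: LOCAL 0: VV[0][0]++ -> VV[0]=[3, 0, 0, 0]
Event 6: SEND 3->2: VV[3][3]++ -> VV[3]=[0, 0, 0, 1], msg_vec=[0, 0, 0, 1]; VV[2]=max(VV[2],msg_vec) then VV[2][2]++ -> VV[2]=[2, 0, 3, 1]
Event 7: SEND 0->2: VV[0][0]++ -> VV[0]=[4, 0, 0, 0], msg_vec=[4, 0, 0, 0]; VV[2]=max(VV[2],msg_vec) then VV[2][2]++ -> VV[2]=[4, 0, 4, 1]
Event 8: LOCAL 2: VV[2][2]++ -> VV[2]=[4, 0, 5, 1]
Event 9: SEND 2->3: VV[2][2]++ -> VV[2]=[4, 0, 6, 1], msg_vec=[4, 0, 6, 1]; VV[3]=max(VV[3],msg_vec) then VV[3][3]++ -> VV[3]=[4, 0, 6, 2]
Event 10: SEND 3->2: VV[3][3]++ -> VV[3]=[4, 0, 6, 3], msg_vec=[4, 0, 6, 3]; VV[2]=max(VV[2],msg_vec) then VV[2][2]++ -> VV[2]=[4, 0, 7, 3]
Event 4 stamp: [0, 1, 0, 0]
Event 9 stamp: [4, 0, 6, 1]
[0, 1, 0, 0] <= [4, 0, 6, 1]? False
[4, 0, 6, 1] <= [0, 1, 0, 0]? False
Relation: concurrent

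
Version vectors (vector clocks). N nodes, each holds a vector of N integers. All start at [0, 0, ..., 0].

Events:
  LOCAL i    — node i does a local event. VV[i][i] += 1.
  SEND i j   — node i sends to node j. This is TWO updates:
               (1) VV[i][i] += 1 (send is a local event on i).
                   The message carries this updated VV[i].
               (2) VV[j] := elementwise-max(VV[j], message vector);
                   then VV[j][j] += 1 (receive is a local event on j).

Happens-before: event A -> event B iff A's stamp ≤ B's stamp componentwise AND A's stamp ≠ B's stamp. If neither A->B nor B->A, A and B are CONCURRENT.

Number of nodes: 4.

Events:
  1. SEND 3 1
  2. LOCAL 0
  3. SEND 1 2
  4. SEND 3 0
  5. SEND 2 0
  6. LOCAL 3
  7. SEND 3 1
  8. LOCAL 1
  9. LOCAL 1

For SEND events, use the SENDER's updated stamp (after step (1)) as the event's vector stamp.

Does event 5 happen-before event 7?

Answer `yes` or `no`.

Initial: VV[0]=[0, 0, 0, 0]
Initial: VV[1]=[0, 0, 0, 0]
Initial: VV[2]=[0, 0, 0, 0]
Initial: VV[3]=[0, 0, 0, 0]
Event 1: SEND 3->1: VV[3][3]++ -> VV[3]=[0, 0, 0, 1], msg_vec=[0, 0, 0, 1]; VV[1]=max(VV[1],msg_vec) then VV[1][1]++ -> VV[1]=[0, 1, 0, 1]
Event 2: LOCAL 0: VV[0][0]++ -> VV[0]=[1, 0, 0, 0]
Event 3: SEND 1->2: VV[1][1]++ -> VV[1]=[0, 2, 0, 1], msg_vec=[0, 2, 0, 1]; VV[2]=max(VV[2],msg_vec) then VV[2][2]++ -> VV[2]=[0, 2, 1, 1]
Event 4: SEND 3->0: VV[3][3]++ -> VV[3]=[0, 0, 0, 2], msg_vec=[0, 0, 0, 2]; VV[0]=max(VV[0],msg_vec) then VV[0][0]++ -> VV[0]=[2, 0, 0, 2]
Event 5: SEND 2->0: VV[2][2]++ -> VV[2]=[0, 2, 2, 1], msg_vec=[0, 2, 2, 1]; VV[0]=max(VV[0],msg_vec) then VV[0][0]++ -> VV[0]=[3, 2, 2, 2]
Event 6: LOCAL 3: VV[3][3]++ -> VV[3]=[0, 0, 0, 3]
Event 7: SEND 3->1: VV[3][3]++ -> VV[3]=[0, 0, 0, 4], msg_vec=[0, 0, 0, 4]; VV[1]=max(VV[1],msg_vec) then VV[1][1]++ -> VV[1]=[0, 3, 0, 4]
Event 8: LOCAL 1: VV[1][1]++ -> VV[1]=[0, 4, 0, 4]
Event 9: LOCAL 1: VV[1][1]++ -> VV[1]=[0, 5, 0, 4]
Event 5 stamp: [0, 2, 2, 1]
Event 7 stamp: [0, 0, 0, 4]
[0, 2, 2, 1] <= [0, 0, 0, 4]? False. Equal? False. Happens-before: False

Answer: no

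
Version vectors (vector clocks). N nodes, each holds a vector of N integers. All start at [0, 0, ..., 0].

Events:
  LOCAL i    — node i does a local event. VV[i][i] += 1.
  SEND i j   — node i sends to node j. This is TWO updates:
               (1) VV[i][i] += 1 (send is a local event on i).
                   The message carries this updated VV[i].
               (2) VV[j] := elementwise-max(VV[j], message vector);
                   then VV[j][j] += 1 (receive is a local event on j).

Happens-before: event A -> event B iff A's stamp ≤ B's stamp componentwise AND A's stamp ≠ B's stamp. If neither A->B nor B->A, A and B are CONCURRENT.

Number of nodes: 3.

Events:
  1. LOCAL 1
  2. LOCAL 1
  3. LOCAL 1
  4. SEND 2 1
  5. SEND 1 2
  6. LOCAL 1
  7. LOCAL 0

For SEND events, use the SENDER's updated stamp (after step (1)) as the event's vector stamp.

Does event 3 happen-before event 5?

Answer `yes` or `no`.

Initial: VV[0]=[0, 0, 0]
Initial: VV[1]=[0, 0, 0]
Initial: VV[2]=[0, 0, 0]
Event 1: LOCAL 1: VV[1][1]++ -> VV[1]=[0, 1, 0]
Event 2: LOCAL 1: VV[1][1]++ -> VV[1]=[0, 2, 0]
Event 3: LOCAL 1: VV[1][1]++ -> VV[1]=[0, 3, 0]
Event 4: SEND 2->1: VV[2][2]++ -> VV[2]=[0, 0, 1], msg_vec=[0, 0, 1]; VV[1]=max(VV[1],msg_vec) then VV[1][1]++ -> VV[1]=[0, 4, 1]
Event 5: SEND 1->2: VV[1][1]++ -> VV[1]=[0, 5, 1], msg_vec=[0, 5, 1]; VV[2]=max(VV[2],msg_vec) then VV[2][2]++ -> VV[2]=[0, 5, 2]
Event 6: LOCAL 1: VV[1][1]++ -> VV[1]=[0, 6, 1]
Event 7: LOCAL 0: VV[0][0]++ -> VV[0]=[1, 0, 0]
Event 3 stamp: [0, 3, 0]
Event 5 stamp: [0, 5, 1]
[0, 3, 0] <= [0, 5, 1]? True. Equal? False. Happens-before: True

Answer: yes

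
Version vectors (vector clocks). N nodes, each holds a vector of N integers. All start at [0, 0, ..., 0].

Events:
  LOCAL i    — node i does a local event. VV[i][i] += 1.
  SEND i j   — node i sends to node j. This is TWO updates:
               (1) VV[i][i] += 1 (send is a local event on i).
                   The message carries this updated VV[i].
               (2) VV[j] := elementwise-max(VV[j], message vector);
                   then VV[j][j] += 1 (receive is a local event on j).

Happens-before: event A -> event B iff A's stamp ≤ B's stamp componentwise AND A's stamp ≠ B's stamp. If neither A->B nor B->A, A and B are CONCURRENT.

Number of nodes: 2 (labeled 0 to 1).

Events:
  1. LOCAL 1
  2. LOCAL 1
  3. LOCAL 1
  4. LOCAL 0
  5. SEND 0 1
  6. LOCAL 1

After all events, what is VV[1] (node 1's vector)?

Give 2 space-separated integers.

Answer: 2 5

Derivation:
Initial: VV[0]=[0, 0]
Initial: VV[1]=[0, 0]
Event 1: LOCAL 1: VV[1][1]++ -> VV[1]=[0, 1]
Event 2: LOCAL 1: VV[1][1]++ -> VV[1]=[0, 2]
Event 3: LOCAL 1: VV[1][1]++ -> VV[1]=[0, 3]
Event 4: LOCAL 0: VV[0][0]++ -> VV[0]=[1, 0]
Event 5: SEND 0->1: VV[0][0]++ -> VV[0]=[2, 0], msg_vec=[2, 0]; VV[1]=max(VV[1],msg_vec) then VV[1][1]++ -> VV[1]=[2, 4]
Event 6: LOCAL 1: VV[1][1]++ -> VV[1]=[2, 5]
Final vectors: VV[0]=[2, 0]; VV[1]=[2, 5]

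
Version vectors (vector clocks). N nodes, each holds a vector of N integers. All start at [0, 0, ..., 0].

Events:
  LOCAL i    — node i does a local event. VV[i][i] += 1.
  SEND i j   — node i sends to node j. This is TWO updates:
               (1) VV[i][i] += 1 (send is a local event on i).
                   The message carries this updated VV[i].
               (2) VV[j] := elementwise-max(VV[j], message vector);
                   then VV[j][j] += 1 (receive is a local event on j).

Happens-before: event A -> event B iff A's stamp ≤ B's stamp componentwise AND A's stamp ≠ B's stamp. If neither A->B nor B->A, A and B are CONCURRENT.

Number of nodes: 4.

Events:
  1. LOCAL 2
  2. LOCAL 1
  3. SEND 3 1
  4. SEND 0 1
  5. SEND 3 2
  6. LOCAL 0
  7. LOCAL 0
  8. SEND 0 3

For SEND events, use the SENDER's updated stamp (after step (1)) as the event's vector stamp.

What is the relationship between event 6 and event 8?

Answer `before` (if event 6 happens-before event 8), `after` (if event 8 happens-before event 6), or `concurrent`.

Answer: before

Derivation:
Initial: VV[0]=[0, 0, 0, 0]
Initial: VV[1]=[0, 0, 0, 0]
Initial: VV[2]=[0, 0, 0, 0]
Initial: VV[3]=[0, 0, 0, 0]
Event 1: LOCAL 2: VV[2][2]++ -> VV[2]=[0, 0, 1, 0]
Event 2: LOCAL 1: VV[1][1]++ -> VV[1]=[0, 1, 0, 0]
Event 3: SEND 3->1: VV[3][3]++ -> VV[3]=[0, 0, 0, 1], msg_vec=[0, 0, 0, 1]; VV[1]=max(VV[1],msg_vec) then VV[1][1]++ -> VV[1]=[0, 2, 0, 1]
Event 4: SEND 0->1: VV[0][0]++ -> VV[0]=[1, 0, 0, 0], msg_vec=[1, 0, 0, 0]; VV[1]=max(VV[1],msg_vec) then VV[1][1]++ -> VV[1]=[1, 3, 0, 1]
Event 5: SEND 3->2: VV[3][3]++ -> VV[3]=[0, 0, 0, 2], msg_vec=[0, 0, 0, 2]; VV[2]=max(VV[2],msg_vec) then VV[2][2]++ -> VV[2]=[0, 0, 2, 2]
Event 6: LOCAL 0: VV[0][0]++ -> VV[0]=[2, 0, 0, 0]
Event 7: LOCAL 0: VV[0][0]++ -> VV[0]=[3, 0, 0, 0]
Event 8: SEND 0->3: VV[0][0]++ -> VV[0]=[4, 0, 0, 0], msg_vec=[4, 0, 0, 0]; VV[3]=max(VV[3],msg_vec) then VV[3][3]++ -> VV[3]=[4, 0, 0, 3]
Event 6 stamp: [2, 0, 0, 0]
Event 8 stamp: [4, 0, 0, 0]
[2, 0, 0, 0] <= [4, 0, 0, 0]? True
[4, 0, 0, 0] <= [2, 0, 0, 0]? False
Relation: before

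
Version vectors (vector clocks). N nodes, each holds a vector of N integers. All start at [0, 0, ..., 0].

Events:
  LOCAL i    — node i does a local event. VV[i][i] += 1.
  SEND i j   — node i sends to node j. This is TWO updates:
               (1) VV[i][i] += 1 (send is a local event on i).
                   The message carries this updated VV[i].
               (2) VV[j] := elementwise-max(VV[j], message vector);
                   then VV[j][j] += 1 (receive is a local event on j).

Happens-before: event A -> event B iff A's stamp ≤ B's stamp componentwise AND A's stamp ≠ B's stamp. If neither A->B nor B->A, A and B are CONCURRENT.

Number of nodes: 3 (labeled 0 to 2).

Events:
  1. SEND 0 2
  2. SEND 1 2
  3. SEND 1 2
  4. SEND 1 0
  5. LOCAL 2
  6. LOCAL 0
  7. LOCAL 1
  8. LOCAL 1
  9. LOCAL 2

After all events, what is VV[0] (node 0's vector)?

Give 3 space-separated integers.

Initial: VV[0]=[0, 0, 0]
Initial: VV[1]=[0, 0, 0]
Initial: VV[2]=[0, 0, 0]
Event 1: SEND 0->2: VV[0][0]++ -> VV[0]=[1, 0, 0], msg_vec=[1, 0, 0]; VV[2]=max(VV[2],msg_vec) then VV[2][2]++ -> VV[2]=[1, 0, 1]
Event 2: SEND 1->2: VV[1][1]++ -> VV[1]=[0, 1, 0], msg_vec=[0, 1, 0]; VV[2]=max(VV[2],msg_vec) then VV[2][2]++ -> VV[2]=[1, 1, 2]
Event 3: SEND 1->2: VV[1][1]++ -> VV[1]=[0, 2, 0], msg_vec=[0, 2, 0]; VV[2]=max(VV[2],msg_vec) then VV[2][2]++ -> VV[2]=[1, 2, 3]
Event 4: SEND 1->0: VV[1][1]++ -> VV[1]=[0, 3, 0], msg_vec=[0, 3, 0]; VV[0]=max(VV[0],msg_vec) then VV[0][0]++ -> VV[0]=[2, 3, 0]
Event 5: LOCAL 2: VV[2][2]++ -> VV[2]=[1, 2, 4]
Event 6: LOCAL 0: VV[0][0]++ -> VV[0]=[3, 3, 0]
Event 7: LOCAL 1: VV[1][1]++ -> VV[1]=[0, 4, 0]
Event 8: LOCAL 1: VV[1][1]++ -> VV[1]=[0, 5, 0]
Event 9: LOCAL 2: VV[2][2]++ -> VV[2]=[1, 2, 5]
Final vectors: VV[0]=[3, 3, 0]; VV[1]=[0, 5, 0]; VV[2]=[1, 2, 5]

Answer: 3 3 0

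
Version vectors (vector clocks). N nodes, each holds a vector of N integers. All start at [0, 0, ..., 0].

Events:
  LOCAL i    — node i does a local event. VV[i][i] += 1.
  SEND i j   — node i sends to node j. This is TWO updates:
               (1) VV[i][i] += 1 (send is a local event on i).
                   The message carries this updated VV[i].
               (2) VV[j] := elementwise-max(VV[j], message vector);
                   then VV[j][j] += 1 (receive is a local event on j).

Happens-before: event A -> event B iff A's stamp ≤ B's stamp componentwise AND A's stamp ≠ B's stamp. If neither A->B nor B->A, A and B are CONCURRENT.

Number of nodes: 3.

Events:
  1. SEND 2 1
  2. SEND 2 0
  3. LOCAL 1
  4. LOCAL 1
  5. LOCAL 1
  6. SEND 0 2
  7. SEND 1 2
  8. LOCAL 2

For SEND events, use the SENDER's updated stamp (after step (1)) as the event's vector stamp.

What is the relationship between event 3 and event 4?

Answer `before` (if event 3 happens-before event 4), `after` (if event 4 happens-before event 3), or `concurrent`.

Answer: before

Derivation:
Initial: VV[0]=[0, 0, 0]
Initial: VV[1]=[0, 0, 0]
Initial: VV[2]=[0, 0, 0]
Event 1: SEND 2->1: VV[2][2]++ -> VV[2]=[0, 0, 1], msg_vec=[0, 0, 1]; VV[1]=max(VV[1],msg_vec) then VV[1][1]++ -> VV[1]=[0, 1, 1]
Event 2: SEND 2->0: VV[2][2]++ -> VV[2]=[0, 0, 2], msg_vec=[0, 0, 2]; VV[0]=max(VV[0],msg_vec) then VV[0][0]++ -> VV[0]=[1, 0, 2]
Event 3: LOCAL 1: VV[1][1]++ -> VV[1]=[0, 2, 1]
Event 4: LOCAL 1: VV[1][1]++ -> VV[1]=[0, 3, 1]
Event 5: LOCAL 1: VV[1][1]++ -> VV[1]=[0, 4, 1]
Event 6: SEND 0->2: VV[0][0]++ -> VV[0]=[2, 0, 2], msg_vec=[2, 0, 2]; VV[2]=max(VV[2],msg_vec) then VV[2][2]++ -> VV[2]=[2, 0, 3]
Event 7: SEND 1->2: VV[1][1]++ -> VV[1]=[0, 5, 1], msg_vec=[0, 5, 1]; VV[2]=max(VV[2],msg_vec) then VV[2][2]++ -> VV[2]=[2, 5, 4]
Event 8: LOCAL 2: VV[2][2]++ -> VV[2]=[2, 5, 5]
Event 3 stamp: [0, 2, 1]
Event 4 stamp: [0, 3, 1]
[0, 2, 1] <= [0, 3, 1]? True
[0, 3, 1] <= [0, 2, 1]? False
Relation: before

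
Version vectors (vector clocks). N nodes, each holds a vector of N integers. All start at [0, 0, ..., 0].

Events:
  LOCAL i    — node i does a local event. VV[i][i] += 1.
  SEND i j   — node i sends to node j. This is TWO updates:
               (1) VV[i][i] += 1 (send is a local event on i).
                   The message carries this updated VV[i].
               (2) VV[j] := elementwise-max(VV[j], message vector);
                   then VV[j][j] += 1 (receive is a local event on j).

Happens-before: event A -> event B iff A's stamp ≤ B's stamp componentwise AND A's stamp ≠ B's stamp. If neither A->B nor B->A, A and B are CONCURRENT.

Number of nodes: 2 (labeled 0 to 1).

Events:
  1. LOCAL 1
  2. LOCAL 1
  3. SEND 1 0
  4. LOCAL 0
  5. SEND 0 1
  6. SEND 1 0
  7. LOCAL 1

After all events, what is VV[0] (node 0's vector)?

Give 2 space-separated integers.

Answer: 4 5

Derivation:
Initial: VV[0]=[0, 0]
Initial: VV[1]=[0, 0]
Event 1: LOCAL 1: VV[1][1]++ -> VV[1]=[0, 1]
Event 2: LOCAL 1: VV[1][1]++ -> VV[1]=[0, 2]
Event 3: SEND 1->0: VV[1][1]++ -> VV[1]=[0, 3], msg_vec=[0, 3]; VV[0]=max(VV[0],msg_vec) then VV[0][0]++ -> VV[0]=[1, 3]
Event 4: LOCAL 0: VV[0][0]++ -> VV[0]=[2, 3]
Event 5: SEND 0->1: VV[0][0]++ -> VV[0]=[3, 3], msg_vec=[3, 3]; VV[1]=max(VV[1],msg_vec) then VV[1][1]++ -> VV[1]=[3, 4]
Event 6: SEND 1->0: VV[1][1]++ -> VV[1]=[3, 5], msg_vec=[3, 5]; VV[0]=max(VV[0],msg_vec) then VV[0][0]++ -> VV[0]=[4, 5]
Event 7: LOCAL 1: VV[1][1]++ -> VV[1]=[3, 6]
Final vectors: VV[0]=[4, 5]; VV[1]=[3, 6]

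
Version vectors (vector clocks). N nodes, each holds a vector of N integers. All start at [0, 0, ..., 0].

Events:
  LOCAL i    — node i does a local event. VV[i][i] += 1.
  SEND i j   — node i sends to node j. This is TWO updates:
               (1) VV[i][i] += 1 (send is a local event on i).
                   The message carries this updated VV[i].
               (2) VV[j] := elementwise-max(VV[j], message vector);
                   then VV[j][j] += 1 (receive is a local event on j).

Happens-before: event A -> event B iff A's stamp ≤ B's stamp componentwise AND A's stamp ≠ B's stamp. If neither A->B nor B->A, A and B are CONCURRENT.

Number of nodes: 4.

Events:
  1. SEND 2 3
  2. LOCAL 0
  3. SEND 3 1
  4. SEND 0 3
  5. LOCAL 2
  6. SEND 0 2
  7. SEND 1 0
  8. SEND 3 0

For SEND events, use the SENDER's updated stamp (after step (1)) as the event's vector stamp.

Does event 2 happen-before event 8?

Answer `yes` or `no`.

Answer: yes

Derivation:
Initial: VV[0]=[0, 0, 0, 0]
Initial: VV[1]=[0, 0, 0, 0]
Initial: VV[2]=[0, 0, 0, 0]
Initial: VV[3]=[0, 0, 0, 0]
Event 1: SEND 2->3: VV[2][2]++ -> VV[2]=[0, 0, 1, 0], msg_vec=[0, 0, 1, 0]; VV[3]=max(VV[3],msg_vec) then VV[3][3]++ -> VV[3]=[0, 0, 1, 1]
Event 2: LOCAL 0: VV[0][0]++ -> VV[0]=[1, 0, 0, 0]
Event 3: SEND 3->1: VV[3][3]++ -> VV[3]=[0, 0, 1, 2], msg_vec=[0, 0, 1, 2]; VV[1]=max(VV[1],msg_vec) then VV[1][1]++ -> VV[1]=[0, 1, 1, 2]
Event 4: SEND 0->3: VV[0][0]++ -> VV[0]=[2, 0, 0, 0], msg_vec=[2, 0, 0, 0]; VV[3]=max(VV[3],msg_vec) then VV[3][3]++ -> VV[3]=[2, 0, 1, 3]
Event 5: LOCAL 2: VV[2][2]++ -> VV[2]=[0, 0, 2, 0]
Event 6: SEND 0->2: VV[0][0]++ -> VV[0]=[3, 0, 0, 0], msg_vec=[3, 0, 0, 0]; VV[2]=max(VV[2],msg_vec) then VV[2][2]++ -> VV[2]=[3, 0, 3, 0]
Event 7: SEND 1->0: VV[1][1]++ -> VV[1]=[0, 2, 1, 2], msg_vec=[0, 2, 1, 2]; VV[0]=max(VV[0],msg_vec) then VV[0][0]++ -> VV[0]=[4, 2, 1, 2]
Event 8: SEND 3->0: VV[3][3]++ -> VV[3]=[2, 0, 1, 4], msg_vec=[2, 0, 1, 4]; VV[0]=max(VV[0],msg_vec) then VV[0][0]++ -> VV[0]=[5, 2, 1, 4]
Event 2 stamp: [1, 0, 0, 0]
Event 8 stamp: [2, 0, 1, 4]
[1, 0, 0, 0] <= [2, 0, 1, 4]? True. Equal? False. Happens-before: True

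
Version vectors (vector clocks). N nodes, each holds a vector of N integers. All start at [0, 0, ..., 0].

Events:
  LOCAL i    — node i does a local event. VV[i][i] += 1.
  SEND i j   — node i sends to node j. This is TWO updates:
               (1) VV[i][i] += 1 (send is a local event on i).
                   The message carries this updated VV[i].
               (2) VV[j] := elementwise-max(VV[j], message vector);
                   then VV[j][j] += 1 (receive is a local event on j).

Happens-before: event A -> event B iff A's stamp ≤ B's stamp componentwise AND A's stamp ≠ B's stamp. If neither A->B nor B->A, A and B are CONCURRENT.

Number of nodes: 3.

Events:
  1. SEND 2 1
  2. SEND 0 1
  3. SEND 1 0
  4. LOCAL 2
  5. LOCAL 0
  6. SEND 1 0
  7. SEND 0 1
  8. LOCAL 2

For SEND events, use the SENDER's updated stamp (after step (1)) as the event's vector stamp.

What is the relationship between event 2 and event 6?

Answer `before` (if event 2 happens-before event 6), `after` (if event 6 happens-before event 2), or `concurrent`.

Answer: before

Derivation:
Initial: VV[0]=[0, 0, 0]
Initial: VV[1]=[0, 0, 0]
Initial: VV[2]=[0, 0, 0]
Event 1: SEND 2->1: VV[2][2]++ -> VV[2]=[0, 0, 1], msg_vec=[0, 0, 1]; VV[1]=max(VV[1],msg_vec) then VV[1][1]++ -> VV[1]=[0, 1, 1]
Event 2: SEND 0->1: VV[0][0]++ -> VV[0]=[1, 0, 0], msg_vec=[1, 0, 0]; VV[1]=max(VV[1],msg_vec) then VV[1][1]++ -> VV[1]=[1, 2, 1]
Event 3: SEND 1->0: VV[1][1]++ -> VV[1]=[1, 3, 1], msg_vec=[1, 3, 1]; VV[0]=max(VV[0],msg_vec) then VV[0][0]++ -> VV[0]=[2, 3, 1]
Event 4: LOCAL 2: VV[2][2]++ -> VV[2]=[0, 0, 2]
Event 5: LOCAL 0: VV[0][0]++ -> VV[0]=[3, 3, 1]
Event 6: SEND 1->0: VV[1][1]++ -> VV[1]=[1, 4, 1], msg_vec=[1, 4, 1]; VV[0]=max(VV[0],msg_vec) then VV[0][0]++ -> VV[0]=[4, 4, 1]
Event 7: SEND 0->1: VV[0][0]++ -> VV[0]=[5, 4, 1], msg_vec=[5, 4, 1]; VV[1]=max(VV[1],msg_vec) then VV[1][1]++ -> VV[1]=[5, 5, 1]
Event 8: LOCAL 2: VV[2][2]++ -> VV[2]=[0, 0, 3]
Event 2 stamp: [1, 0, 0]
Event 6 stamp: [1, 4, 1]
[1, 0, 0] <= [1, 4, 1]? True
[1, 4, 1] <= [1, 0, 0]? False
Relation: before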